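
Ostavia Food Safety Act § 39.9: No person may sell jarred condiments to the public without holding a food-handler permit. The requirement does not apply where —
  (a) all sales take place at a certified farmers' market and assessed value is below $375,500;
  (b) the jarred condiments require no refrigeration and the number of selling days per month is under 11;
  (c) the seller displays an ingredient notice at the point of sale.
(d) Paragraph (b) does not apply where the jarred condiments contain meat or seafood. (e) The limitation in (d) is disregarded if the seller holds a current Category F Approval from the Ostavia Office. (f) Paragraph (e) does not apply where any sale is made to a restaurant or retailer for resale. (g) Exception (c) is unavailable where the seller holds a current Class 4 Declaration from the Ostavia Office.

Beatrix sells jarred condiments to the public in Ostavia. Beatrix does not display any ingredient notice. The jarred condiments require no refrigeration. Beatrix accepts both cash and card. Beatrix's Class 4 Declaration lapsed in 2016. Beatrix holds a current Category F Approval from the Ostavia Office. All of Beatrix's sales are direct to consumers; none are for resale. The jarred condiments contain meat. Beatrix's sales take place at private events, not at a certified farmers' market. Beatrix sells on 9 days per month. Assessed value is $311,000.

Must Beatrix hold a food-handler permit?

Exception (a) does not apply: sales are at private events, not a certified farmers' market.
Exception (b): the jarred condiments are shelf-stable; the number of selling days per month is 9, under the 11 limit — every condition holds. As to paragraphs (d)–(f): (d) is triggered (the jarred condiments contain meat), but yields to (e): (e) operates against (d): a current Category F Approval is held. (f), which would lift (e), is inapplicable — no sales are for resale. Exception (b) stands.
Exception (c) requires that the seller displays an ingredient notice at the point of sale; but no ingredient notice is displayed, so (c) is unavailable.

No — exception (b) applies; Beatrix is not required to hold a food-handler permit.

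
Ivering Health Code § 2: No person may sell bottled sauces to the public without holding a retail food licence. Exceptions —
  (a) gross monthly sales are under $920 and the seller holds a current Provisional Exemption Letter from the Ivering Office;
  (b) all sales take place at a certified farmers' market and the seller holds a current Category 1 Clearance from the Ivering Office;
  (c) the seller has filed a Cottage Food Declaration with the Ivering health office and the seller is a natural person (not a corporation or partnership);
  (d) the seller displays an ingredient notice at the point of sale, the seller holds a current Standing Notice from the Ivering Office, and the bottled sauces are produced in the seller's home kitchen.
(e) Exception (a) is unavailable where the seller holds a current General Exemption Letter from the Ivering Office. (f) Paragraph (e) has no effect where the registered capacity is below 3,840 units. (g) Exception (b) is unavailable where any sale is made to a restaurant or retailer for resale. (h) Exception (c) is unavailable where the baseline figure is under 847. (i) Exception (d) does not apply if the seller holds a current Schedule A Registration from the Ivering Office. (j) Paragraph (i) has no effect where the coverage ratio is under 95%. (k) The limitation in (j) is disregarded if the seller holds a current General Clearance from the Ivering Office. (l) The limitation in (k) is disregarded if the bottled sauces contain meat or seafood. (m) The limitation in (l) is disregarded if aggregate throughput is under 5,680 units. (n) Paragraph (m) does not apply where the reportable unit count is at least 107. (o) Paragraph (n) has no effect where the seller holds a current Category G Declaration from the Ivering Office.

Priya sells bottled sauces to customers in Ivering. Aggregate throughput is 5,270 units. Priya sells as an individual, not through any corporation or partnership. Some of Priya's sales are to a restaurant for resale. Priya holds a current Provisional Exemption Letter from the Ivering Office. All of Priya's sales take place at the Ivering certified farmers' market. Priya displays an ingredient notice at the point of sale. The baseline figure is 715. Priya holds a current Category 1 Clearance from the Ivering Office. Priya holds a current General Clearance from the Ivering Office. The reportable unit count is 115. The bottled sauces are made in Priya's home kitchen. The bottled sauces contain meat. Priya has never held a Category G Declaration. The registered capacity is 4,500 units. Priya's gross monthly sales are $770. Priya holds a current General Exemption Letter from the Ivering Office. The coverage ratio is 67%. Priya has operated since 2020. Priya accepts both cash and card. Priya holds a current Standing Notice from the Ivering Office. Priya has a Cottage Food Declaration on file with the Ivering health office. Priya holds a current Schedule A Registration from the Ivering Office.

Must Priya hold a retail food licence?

No — exception (d) applies; Priya is not required to hold a retail food licence.

All of (a)'s requirements are met (gross monthly sales are $770, under the $920 limit; a current Provisional Exemption Letter is held). But: (e) is triggered — a current General Exemption Letter is held. (f), which would lift (e), is not triggered — the registered capacity is 4,500 units, not below 3,840 units. So (a) is unavailable.
Exception (b): all sales are at a certified farmers' market; a current Category 1 Clearance is held — every condition holds. However, paragraph (g) must be considered: (g) is triggered — some sales are to a restaurant for resale. (b) is therefore removed.
Exception (c)'s conditions are all satisfied: a Cottage Food Declaration is on file; the seller is a natural person. However, paragraph (h) must be considered: (h) operates against (c): the baseline figure is 715, under the 847 limit. (c) is therefore removed.
All of (d)'s requirements are met (an ingredient notice is displayed; a current Standing Notice is held; the bottled sauces are home-kitchen produced). Under paragraphs (i)–(o): (i) is engaged (a current Schedule A Registration is held), but is itself disapplied by (j): (j) is engaged — the coverage ratio is 67%, under the 95% limit. (k) would limit (j) — a current General Clearance is held — but (l) sets (k) aside: (l) operates against (k): the bottled sauces contain meat. (m) would limit (l) — aggregate throughput is 5,270 units, under the 5,680 units limit — but (n) sets (m) aside: (n) applies — the reportable unit count is 115, meeting the 107 threshold. (o), which would lift (n), does not operate here — there is no Category G Declaration in force. (d) remains available.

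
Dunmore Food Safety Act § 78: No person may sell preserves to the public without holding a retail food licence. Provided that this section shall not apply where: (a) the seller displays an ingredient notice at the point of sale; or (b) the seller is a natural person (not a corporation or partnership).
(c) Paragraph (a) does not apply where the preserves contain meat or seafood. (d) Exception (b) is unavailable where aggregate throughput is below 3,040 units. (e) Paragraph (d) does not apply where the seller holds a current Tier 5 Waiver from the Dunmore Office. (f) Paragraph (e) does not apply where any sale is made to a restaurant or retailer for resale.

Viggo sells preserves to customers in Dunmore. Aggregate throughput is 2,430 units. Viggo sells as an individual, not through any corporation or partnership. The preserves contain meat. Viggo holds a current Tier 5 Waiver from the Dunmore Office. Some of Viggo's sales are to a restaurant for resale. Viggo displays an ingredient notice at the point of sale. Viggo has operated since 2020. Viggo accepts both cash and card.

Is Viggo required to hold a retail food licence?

Exception (a)'s conditions are all satisfied: an ingredient notice is displayed. Turning to paragraph (c): (c) applies — the preserves contain meat. So (a) is unavailable.
All of (b)'s requirements are met (the seller is a natural person). But: (d) operates — aggregate throughput is 2,430 units, below the 3,040 units limit. (e) would limit (d) — a current Tier 5 Waiver is held — but (f) sets (e) aside: (f) is engaged — some sales are to a restaurant for resale. (b) is therefore removed.
No exception displaces § 78.

Yes — Viggo must hold a retail food licence.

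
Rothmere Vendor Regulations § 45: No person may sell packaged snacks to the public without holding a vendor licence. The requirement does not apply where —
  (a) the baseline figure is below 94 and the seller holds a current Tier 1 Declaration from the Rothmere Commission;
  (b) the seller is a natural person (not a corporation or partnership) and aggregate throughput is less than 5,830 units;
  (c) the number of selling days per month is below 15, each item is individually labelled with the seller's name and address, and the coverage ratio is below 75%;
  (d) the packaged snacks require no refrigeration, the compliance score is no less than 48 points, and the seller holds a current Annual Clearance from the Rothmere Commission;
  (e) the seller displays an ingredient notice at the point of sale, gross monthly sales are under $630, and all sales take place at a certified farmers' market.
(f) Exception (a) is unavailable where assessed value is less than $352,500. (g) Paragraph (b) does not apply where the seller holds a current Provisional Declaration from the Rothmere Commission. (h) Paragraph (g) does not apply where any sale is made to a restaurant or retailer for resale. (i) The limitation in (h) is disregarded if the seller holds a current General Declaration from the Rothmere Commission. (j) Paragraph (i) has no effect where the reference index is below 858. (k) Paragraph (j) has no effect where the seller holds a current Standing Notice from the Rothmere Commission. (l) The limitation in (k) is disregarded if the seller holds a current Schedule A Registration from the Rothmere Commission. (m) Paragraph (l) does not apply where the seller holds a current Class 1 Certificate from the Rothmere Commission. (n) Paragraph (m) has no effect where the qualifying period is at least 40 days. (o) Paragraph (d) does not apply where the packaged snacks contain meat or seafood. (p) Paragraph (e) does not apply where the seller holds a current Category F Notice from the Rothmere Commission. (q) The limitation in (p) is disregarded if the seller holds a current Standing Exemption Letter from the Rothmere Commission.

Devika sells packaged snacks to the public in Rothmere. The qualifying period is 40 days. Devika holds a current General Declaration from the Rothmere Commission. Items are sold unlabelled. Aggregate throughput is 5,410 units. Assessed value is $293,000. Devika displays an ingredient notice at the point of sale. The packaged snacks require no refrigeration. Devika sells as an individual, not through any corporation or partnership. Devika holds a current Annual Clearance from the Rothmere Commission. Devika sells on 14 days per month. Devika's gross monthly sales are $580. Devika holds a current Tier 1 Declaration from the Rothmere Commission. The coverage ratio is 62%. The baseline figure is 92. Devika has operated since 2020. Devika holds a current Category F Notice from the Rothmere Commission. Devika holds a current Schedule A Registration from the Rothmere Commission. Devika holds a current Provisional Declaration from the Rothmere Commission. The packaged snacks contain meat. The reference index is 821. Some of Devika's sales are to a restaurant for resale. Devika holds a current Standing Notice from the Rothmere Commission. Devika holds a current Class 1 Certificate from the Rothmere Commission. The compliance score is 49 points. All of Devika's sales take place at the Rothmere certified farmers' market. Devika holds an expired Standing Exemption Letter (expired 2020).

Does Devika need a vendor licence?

No — exception (b) applies; Devika is not required to hold a vendor licence.

All of (a)'s requirements are met (the baseline figure is 92, below the 94 limit; a current Tier 1 Declaration is held). However, paragraph (f) must be considered: (f) is triggered — assessed value is $293,000, less than the $352,500 limit. Exception (a) does not apply.
Exception (b): the seller is a natural person; aggregate throughput is 5,410 units, less than the 5,830 units limit — every condition holds. Considering the limiting provisions: (g) would limit (b) — a current Provisional Declaration is held — but (h) sets (g) aside: (h) is triggered — some sales are to a restaurant for resale. (i) would limit (h) — a current General Declaration is held — but (j) sets (i) aside: (j) operates against (i): the reference index is 821, below the 858 limit. (k) would limit (j) — a current Standing Notice is held — but (l) sets (k) aside: (l) operates — a current Schedule A Registration is held. (m) operates (a current Class 1 Certificate is held), but yields to (n): (n) applies — the qualifying period is 40 days, meeting the 40 days threshold. Exception (b) stands.
Exception (c) fails — items are sold unlabelled.
Exception (d)'s conditions are all satisfied: the packaged snacks are shelf-stable; the compliance score is 49 points, meeting the 48 points threshold; a current Annual Clearance is held. But applying paragraph (o): (o) operates against (d): the packaged snacks contain meat. Exception (d) does not apply.
Exception (e)'s conditions are all satisfied: an ingredient notice is displayed; gross monthly sales are $580, under the $630 limit; all sales are at a certified farmers' market. However, paragraphs (p)–(q) must be considered: (p) applies — a current Category F Notice is held. (q), which would lift (p), is not triggered — no current Standing Exemption Letter is held. Exception (e) does not apply.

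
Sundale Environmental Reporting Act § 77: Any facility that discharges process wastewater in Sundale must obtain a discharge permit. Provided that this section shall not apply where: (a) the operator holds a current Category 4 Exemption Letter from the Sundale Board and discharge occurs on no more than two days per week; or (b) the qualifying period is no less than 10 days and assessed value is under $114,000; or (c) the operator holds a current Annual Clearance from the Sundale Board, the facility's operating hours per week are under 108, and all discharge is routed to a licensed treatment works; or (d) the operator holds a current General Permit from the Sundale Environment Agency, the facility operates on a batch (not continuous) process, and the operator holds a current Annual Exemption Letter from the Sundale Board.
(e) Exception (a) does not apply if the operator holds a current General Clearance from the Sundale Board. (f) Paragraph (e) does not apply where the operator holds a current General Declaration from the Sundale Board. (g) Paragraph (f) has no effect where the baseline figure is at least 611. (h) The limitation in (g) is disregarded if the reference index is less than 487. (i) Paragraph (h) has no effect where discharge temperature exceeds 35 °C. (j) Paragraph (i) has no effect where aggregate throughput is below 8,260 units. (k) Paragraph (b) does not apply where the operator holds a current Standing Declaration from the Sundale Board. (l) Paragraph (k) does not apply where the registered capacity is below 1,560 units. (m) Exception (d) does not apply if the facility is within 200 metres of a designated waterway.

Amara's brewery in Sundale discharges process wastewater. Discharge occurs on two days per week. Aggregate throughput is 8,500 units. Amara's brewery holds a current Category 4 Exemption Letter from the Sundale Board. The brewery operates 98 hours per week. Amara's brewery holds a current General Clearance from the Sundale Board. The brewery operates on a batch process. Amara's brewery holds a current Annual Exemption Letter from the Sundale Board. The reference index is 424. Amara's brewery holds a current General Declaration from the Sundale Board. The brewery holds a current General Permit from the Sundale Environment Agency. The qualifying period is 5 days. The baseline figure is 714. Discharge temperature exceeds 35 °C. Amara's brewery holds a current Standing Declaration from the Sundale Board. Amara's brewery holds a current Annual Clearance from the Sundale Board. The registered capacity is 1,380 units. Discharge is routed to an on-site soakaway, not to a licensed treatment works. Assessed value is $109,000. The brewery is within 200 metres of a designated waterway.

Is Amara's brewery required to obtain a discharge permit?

Yes — Amara's brewery must obtain a discharge permit.

All of (a)'s requirements are met (a current Category 4 Exemption Letter is held; discharge occurs on no more than two days per week). But applying paragraphs (e)–(j): (e) operates against (a): a current General Clearance is held. (f) is engaged (a current General Declaration is held), but is itself disapplied by (g): (g) operates against (f): the baseline figure is 714, meeting the 611 threshold. (h) applies (the reference index is 424, less than the 487 limit), but is itself disapplied by (i): (i) operates against (h): discharge temperature exceeds 35 °C. (j) does not operate here (aggregate throughput is 8,500 units, not below 8,260 units), so (i) stands. So (a) is unavailable.
Exception (b) does not apply: the qualifying period is 5 days, short of 10 days.
Exception (c) fails — discharge is not routed to a licensed treatment works.
Exception (d)'s conditions are all satisfied: a current General Permit is held; the facility operates on a batch process; a current Annual Exemption Letter is held. But: (m) operates — the brewery is within 200 m of a designated waterway. Exception (d) does not apply.
No exception displaces § 77.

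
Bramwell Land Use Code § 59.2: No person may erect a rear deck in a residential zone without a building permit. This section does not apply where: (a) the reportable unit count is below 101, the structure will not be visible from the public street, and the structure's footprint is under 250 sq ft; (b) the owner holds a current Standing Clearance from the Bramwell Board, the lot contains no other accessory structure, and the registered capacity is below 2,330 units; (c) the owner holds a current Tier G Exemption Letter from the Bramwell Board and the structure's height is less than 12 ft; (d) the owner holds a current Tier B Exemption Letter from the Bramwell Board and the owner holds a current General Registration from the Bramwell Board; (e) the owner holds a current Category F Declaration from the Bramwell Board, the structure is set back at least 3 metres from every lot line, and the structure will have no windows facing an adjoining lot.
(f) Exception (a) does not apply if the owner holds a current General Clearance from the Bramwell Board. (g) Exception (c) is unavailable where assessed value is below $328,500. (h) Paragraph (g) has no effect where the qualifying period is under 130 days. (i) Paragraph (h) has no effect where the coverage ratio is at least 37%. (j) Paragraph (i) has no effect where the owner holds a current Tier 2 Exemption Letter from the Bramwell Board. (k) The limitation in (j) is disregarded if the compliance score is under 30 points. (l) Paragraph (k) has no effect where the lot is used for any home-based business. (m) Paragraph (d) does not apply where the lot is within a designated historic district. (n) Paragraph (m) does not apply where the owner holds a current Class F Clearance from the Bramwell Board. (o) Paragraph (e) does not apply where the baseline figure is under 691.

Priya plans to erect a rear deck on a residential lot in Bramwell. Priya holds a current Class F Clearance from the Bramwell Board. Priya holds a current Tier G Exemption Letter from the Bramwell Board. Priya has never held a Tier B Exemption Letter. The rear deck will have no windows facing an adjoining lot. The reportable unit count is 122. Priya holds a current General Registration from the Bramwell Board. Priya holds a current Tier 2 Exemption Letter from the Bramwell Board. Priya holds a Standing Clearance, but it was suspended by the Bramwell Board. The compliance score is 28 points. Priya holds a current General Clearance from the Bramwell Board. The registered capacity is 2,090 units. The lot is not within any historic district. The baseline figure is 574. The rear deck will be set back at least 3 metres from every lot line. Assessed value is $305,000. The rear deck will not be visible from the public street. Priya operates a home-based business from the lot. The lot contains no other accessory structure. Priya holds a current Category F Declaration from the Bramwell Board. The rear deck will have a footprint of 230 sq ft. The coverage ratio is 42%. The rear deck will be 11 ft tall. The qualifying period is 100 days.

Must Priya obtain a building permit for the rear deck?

Exception (a) fails — the reportable unit count is 122, not below 101.
Exception (b) requires that the owner holds a current Standing Clearance from the Bramwell Board; but no current Standing Clearance is held, so (b) is unavailable.
Exception (c)'s conditions are all satisfied: a current Tier G Exemption Letter is held; the structure's height is 11 ft, less than the 12 ft limit. Applying paragraphs (g)–(l): (g) would limit (c) — assessed value is $305,000, below the $328,500 limit — but (h) sets (g) aside: (h) operates against (g): the qualifying period is 100 days, under the 130 days limit. (i) would limit (h) — the coverage ratio is 42%, meeting the 37% threshold — but (j) sets (i) aside: (j) operates against (i): a current Tier 2 Exemption Letter is held. (k) would limit (j) — the compliance score is 28 points, under the 30 points limit — but (l) sets (k) aside: (l) operates against (k): a home-based business operates on the lot. Exception (c) stands.
Exception (d) fails — the Tier B Exemption Letter is not current.
Exception (e)'s conditions are all satisfied: a current Category F Declaration is held; the setback is at least 3 m on every side; no windows face an adjoining lot. But applying paragraph (o): (o) applies — the baseline figure is 574, under the 691 limit. (e) is therefore removed.

No — exception (c) applies; Priya does not need a building permit.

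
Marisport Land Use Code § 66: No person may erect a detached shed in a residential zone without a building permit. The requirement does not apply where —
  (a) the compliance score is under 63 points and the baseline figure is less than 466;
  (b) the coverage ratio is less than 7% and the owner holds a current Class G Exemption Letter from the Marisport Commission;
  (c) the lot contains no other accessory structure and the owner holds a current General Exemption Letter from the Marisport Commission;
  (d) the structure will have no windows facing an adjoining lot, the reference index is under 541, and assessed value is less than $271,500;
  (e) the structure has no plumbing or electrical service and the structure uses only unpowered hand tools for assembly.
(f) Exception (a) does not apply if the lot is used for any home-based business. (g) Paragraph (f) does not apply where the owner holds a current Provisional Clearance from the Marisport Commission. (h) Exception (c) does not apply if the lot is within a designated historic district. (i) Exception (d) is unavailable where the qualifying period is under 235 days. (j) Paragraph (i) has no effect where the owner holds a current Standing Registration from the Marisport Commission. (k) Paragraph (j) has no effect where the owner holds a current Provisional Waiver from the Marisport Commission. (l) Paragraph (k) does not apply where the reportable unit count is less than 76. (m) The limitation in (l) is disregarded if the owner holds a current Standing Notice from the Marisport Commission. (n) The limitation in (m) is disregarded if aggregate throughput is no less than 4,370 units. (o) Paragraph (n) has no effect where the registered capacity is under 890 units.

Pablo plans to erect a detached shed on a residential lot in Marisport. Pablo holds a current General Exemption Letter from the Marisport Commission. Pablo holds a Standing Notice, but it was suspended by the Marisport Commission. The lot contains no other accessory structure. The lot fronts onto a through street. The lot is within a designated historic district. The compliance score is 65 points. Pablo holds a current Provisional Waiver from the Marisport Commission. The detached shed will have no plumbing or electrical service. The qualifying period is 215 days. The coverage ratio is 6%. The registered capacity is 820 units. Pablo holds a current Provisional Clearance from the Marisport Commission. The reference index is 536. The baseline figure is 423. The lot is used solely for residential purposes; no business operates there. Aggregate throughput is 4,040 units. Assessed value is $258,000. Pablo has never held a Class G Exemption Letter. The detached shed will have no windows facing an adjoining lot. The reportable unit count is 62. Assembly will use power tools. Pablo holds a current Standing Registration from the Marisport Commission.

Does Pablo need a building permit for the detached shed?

Exception (a) requires that the compliance score is under 63 points; but the compliance score is 65 points, not under 63 points, so (a) is unavailable.
Exception (b) requires that the owner holds a current Class G Exemption Letter from the Marisport Commission; but the Class G Exemption Letter is not current, so (b) is unavailable.
Exception (c) is satisfied on its face — the lot has no other accessory structure; a current General Exemption Letter is held. But applying paragraph (h): (h) operates against (c): the lot is in a historic district. So (c) is unavailable.
All of (d)'s requirements are met (no windows face an adjoining lot; the reference index is 536, under the 541 limit; assessed value is $258,000, less than the $271,500 limit). Considering the limiting provisions: (i) would limit (d) — the qualifying period is 215 days, under the 235 days limit — but (j) sets (i) aside: (j) is engaged — a current Standing Registration is held. (k) would limit (j) — a current Provisional Waiver is held — but (l) sets (k) aside: (l) operates against (k): the reportable unit count is 62, less than the 76 limit. (m) is inapplicable (the Standing Notice is not current), so (l) stands. Exception (d) stands.
Exception (e) requires that the structure uses only unpowered hand tools for assembly; but assembly uses power tools, so (e) is unavailable.

No — exception (d) applies; Pablo does not need a building permit.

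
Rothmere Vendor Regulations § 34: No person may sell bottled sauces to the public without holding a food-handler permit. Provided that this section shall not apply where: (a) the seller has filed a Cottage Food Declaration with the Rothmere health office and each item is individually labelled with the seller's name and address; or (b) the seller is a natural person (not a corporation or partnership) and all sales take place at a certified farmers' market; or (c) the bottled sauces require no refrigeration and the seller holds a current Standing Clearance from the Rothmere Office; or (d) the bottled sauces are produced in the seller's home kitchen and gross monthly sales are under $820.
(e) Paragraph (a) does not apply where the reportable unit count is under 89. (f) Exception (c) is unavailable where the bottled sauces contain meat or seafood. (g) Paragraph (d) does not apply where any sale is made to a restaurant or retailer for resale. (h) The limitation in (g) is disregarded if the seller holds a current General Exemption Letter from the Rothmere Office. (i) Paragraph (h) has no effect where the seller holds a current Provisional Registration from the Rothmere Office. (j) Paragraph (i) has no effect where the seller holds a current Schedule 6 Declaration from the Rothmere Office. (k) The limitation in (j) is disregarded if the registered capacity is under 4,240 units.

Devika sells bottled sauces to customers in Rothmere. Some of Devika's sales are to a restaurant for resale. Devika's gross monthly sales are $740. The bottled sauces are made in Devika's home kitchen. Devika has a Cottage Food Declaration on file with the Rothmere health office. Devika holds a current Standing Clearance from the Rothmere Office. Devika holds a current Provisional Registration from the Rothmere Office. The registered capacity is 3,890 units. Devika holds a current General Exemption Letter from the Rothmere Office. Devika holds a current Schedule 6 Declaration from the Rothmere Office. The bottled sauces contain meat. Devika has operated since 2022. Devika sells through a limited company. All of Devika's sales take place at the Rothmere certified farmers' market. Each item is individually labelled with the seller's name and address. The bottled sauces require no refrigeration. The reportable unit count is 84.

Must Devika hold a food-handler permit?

All of (a)'s requirements are met (a Cottage Food Declaration is on file; items are individually labelled). However, paragraph (e) must be considered: (e) is engaged — the reportable unit count is 84, under the 89 limit. (a) is therefore removed.
Exception (b) requires that the seller is a natural person (not a corporation or partnership); but the seller operates through a limited company, so (b) is unavailable.
Exception (c) is satisfied on its face — the bottled sauces are shelf-stable; a current Standing Clearance is held. Turning to paragraph (f): (f) is triggered — the bottled sauces contain meat. (c) is therefore removed.
Exception (d) is satisfied on its face — the bottled sauces are home-kitchen produced; gross monthly sales are $740, under the $820 limit. However, paragraphs (g)–(k) must be considered: (g) operates — some sales are to a restaurant for resale. (h) would limit (g) — a current General Exemption Letter is held — but (i) sets (h) aside: (i) is engaged — a current Provisional Registration is held. (j) is engaged (a current Schedule 6 Declaration is held), but is displaced by (k): (k) operates against (j): the registered capacity is 3,890 units, under the 4,240 units limit. So (d) is unavailable.
No exception is made out. Devika falls within the general rule.

Yes — Devika must hold a food-handler permit.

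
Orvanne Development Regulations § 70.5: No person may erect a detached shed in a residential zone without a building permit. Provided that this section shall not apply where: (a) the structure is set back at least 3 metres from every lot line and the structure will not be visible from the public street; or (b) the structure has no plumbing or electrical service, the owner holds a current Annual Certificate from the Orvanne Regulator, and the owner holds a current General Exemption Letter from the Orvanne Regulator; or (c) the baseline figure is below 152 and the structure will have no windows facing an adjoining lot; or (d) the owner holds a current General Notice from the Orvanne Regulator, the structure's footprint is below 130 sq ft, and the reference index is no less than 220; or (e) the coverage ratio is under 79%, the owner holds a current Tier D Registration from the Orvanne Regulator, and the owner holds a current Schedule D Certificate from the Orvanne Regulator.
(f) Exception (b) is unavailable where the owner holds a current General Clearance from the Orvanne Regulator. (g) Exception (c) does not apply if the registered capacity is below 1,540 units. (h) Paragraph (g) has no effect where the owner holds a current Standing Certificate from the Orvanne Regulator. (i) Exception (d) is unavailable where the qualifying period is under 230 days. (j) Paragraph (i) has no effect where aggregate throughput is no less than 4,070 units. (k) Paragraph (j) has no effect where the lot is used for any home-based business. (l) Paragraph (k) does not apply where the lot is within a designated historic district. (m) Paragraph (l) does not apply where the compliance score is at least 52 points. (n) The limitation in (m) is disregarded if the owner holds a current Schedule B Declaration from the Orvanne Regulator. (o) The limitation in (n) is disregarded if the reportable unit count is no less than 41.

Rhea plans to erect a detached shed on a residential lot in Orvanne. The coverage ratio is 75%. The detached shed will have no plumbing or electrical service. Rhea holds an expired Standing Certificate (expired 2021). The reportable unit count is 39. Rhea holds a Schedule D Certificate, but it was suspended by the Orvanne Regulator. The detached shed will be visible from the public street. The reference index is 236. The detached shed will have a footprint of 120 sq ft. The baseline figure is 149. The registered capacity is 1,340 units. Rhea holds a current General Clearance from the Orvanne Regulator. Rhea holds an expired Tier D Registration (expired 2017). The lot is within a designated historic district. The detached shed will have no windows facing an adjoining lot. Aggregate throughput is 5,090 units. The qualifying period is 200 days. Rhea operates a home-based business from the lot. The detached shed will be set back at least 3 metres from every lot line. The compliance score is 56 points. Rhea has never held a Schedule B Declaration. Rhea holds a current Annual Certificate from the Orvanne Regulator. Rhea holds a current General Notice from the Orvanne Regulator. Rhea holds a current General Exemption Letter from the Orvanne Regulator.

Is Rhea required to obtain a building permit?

Exception (a) fails — the structure will be visible from the street.
Exception (b)'s conditions are all satisfied: there is no plumbing or electrical service; a current Annual Certificate is held; a current General Exemption Letter is held. Turning to paragraph (f): (f) operates — a current General Clearance is held. (b) is therefore removed.
All of (c)'s requirements are met (the baseline figure is 149, below the 152 limit; no windows face an adjoining lot). However, paragraphs (g)–(h) must be considered: (g) is triggered — the registered capacity is 1,340 units, below the 1,540 units limit. (h) is inapplicable (no current Standing Certificate is held), so (g) stands. (c) is therefore removed.
Exception (d)'s conditions are all satisfied: a current General Notice is held; the structure's footprint is 120 sq ft, below the 130 sq ft limit; the reference index is 236, meeting the 220 threshold. However, paragraphs (i)–(o) must be considered: (i) applies — the qualifying period is 200 days, under the 230 days limit. (j) operates (aggregate throughput is 5,090 units, meeting the 4,070 units threshold), but yields to (k): (k) operates — a home-based business operates on the lot. (l) operates (the lot is in a historic district), but is overridden by (m): (m) operates against (l): the compliance score is 56 points, meeting the 52 points threshold. (n) is inapplicable (the Schedule B Declaration is not current), so (m) stands. Exception (d) does not apply.
Exception (e) requires that the owner holds a current Tier D Registration from the Orvanne Regulator; but there is no Tier D Registration in force, so (e) is unavailable.
No exception applies. The general rule governs.

Yes — Rhea must obtain a building permit.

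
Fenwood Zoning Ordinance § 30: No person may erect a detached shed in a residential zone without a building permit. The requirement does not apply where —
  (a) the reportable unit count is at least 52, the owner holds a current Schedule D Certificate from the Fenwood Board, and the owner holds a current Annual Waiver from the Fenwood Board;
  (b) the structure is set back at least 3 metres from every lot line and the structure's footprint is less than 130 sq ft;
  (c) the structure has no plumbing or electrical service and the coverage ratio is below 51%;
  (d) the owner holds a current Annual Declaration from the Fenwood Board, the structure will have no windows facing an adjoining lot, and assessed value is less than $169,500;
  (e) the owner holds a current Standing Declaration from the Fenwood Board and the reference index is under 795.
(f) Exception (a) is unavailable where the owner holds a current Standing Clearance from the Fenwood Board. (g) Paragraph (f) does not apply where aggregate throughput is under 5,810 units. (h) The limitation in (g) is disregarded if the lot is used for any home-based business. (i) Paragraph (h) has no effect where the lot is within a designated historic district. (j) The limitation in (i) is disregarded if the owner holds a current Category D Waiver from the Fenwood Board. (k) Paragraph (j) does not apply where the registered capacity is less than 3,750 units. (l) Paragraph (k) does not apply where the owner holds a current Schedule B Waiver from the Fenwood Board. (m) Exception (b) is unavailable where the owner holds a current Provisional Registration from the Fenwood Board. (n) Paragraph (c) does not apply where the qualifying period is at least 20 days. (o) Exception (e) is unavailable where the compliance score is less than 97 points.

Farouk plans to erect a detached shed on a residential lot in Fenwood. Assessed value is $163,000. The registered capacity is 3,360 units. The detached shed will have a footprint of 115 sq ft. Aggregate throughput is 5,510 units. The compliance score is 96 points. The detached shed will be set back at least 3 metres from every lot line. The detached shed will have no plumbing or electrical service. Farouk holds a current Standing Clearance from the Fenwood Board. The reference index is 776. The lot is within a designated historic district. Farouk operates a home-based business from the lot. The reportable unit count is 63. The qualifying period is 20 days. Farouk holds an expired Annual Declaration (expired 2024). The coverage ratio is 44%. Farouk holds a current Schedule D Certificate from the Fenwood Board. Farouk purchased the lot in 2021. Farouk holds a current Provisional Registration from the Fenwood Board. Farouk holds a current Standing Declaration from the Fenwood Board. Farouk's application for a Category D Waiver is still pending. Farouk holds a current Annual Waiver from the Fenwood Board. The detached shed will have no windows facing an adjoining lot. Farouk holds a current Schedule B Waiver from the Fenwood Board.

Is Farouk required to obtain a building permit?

Exception (a)'s conditions are all satisfied: the reportable unit count is 63, meeting the 52 threshold; a current Schedule D Certificate is held; a current Annual Waiver is held. As to paragraphs (f)–(l): (f) would limit (a) — a current Standing Clearance is held — but (g) sets (f) aside: (g) is triggered — aggregate throughput is 5,510 units, under the 5,810 units limit. (h) would limit (g) — a home-based business operates on the lot — but (i) sets (h) aside: (i) operates against (h): the lot is in a historic district. (j), which would lift (i), does not operate here — no current Category D Waiver is held. Exception (a) stands.
Exception (b)'s conditions are all satisfied: the setback is at least 3 m on every side; the structure's footprint is 115 sq ft, less than the 130 sq ft limit. But: (m) operates against (b): a current Provisional Registration is held. So (b) is unavailable.
Exception (c): there is no plumbing or electrical service; the coverage ratio is 44%, below the 51% limit — every condition holds. But applying paragraph (n): (n) is triggered — the qualifying period is 20 days, meeting the 20 days threshold. (c) is therefore removed.
Exception (d) fails — there is no Annual Declaration in force.
Exception (e) is satisfied on its face — a current Standing Declaration is held; the reference index is 776, under the 795 limit. But applying paragraph (o): (o) is engaged — the compliance score is 96 points, less than the 97 points limit. So (e) is unavailable.

No — exception (a) applies; Farouk does not need a building permit.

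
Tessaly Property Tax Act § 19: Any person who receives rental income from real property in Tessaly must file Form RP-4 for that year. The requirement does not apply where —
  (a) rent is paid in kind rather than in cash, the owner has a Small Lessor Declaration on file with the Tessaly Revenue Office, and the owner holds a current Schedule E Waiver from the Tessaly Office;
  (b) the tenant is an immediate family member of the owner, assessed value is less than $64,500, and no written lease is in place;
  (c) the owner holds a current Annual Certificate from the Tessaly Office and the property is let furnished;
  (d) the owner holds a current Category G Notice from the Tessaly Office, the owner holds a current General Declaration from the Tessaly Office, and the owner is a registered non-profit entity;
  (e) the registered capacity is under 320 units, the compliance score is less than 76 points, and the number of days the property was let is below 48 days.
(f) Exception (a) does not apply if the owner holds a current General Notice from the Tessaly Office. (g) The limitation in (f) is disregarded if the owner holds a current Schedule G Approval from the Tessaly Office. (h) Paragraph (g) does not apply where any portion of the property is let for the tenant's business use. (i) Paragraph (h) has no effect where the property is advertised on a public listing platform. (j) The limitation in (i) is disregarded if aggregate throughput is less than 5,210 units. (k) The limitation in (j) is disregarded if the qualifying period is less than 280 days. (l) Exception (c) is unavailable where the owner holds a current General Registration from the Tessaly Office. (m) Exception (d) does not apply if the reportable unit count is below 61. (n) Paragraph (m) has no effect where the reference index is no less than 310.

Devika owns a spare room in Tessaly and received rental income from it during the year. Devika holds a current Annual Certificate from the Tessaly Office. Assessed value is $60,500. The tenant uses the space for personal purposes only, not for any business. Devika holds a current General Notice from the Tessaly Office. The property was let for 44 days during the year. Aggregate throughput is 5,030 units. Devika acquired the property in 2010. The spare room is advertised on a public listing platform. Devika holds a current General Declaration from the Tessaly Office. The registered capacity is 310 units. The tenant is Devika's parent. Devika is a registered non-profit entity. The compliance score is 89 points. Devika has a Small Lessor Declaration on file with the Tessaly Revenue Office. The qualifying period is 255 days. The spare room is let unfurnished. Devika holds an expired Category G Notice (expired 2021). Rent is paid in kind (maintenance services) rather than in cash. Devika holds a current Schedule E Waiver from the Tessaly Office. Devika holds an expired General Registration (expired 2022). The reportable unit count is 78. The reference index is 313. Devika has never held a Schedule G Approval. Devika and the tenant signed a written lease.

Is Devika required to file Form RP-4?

Yes — Devika must file Form RP-4.

Exception (a): rent is paid in kind; a Small Lessor Declaration is on file; a current Schedule E Waiver is held — every condition holds. However, paragraphs (f)–(k) must be considered: (f) operates against (a): a current General Notice is held. (g), which would lift (f), is not triggered — there is no Schedule G Approval in force. (a) is therefore removed.
Exception (b) fails — a written lease is in place.
Exception (c) does not apply: the property is let unfurnished.
Exception (d) fails — the Category G Notice is not current.
Exception (e) fails — the compliance score is 89 points, not less than 76 points.
No exception is made out. Devika falls within the general rule.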